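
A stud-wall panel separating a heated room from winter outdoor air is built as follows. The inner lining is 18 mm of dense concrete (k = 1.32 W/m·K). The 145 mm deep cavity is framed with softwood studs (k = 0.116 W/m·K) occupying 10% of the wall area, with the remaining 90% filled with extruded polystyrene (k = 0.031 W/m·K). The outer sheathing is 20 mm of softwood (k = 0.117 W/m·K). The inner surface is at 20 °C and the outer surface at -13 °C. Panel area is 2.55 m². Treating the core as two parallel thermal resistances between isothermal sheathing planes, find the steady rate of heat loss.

Q ≈ 21.8 W

Sheathing layers in series; stud and cavity paths in parallel between them.
R_inner = 0.018/(1.32×2.55) = 0.005348 K/W
R_stud  = 0.145/(0.116×0.1×2.55) = 4.902 K/W
R_cav   = 0.145/(0.031×0.9×2.55) = 2.038 K/W
1/R_core = 1/R_stud + 1/R_cav → R_core = 1.44 K/W
R_outer = 0.02/(0.117×2.55) = 0.06704 K/W
R_total = 1.512 K/W
Q = ΔT/R_total = 33/1.512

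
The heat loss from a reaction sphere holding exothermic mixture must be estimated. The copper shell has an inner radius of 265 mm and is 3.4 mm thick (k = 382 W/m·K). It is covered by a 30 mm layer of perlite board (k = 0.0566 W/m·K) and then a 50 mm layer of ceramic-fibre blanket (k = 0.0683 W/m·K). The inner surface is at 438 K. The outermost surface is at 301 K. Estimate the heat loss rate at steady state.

Spherical conduction: R = (1/r_in − 1/r_out)/(4πk) per layer; series-sum.
R_copper shell = (1/0.265 − 1/0.2684)/(4π×382) = 9.958×10^-6 K/W
R_perlite board = (1/0.2684 − 1/0.2984)/(4π×0.0566) = 0.5266 K/W
R_ceramic-fibre blanket = (1/0.2984 − 1/0.3484)/(4π×0.0683) = 0.5604 K/W
R_total = 1.087 K/W
Q = ΔT/R_total = 137/1.087

Q ≈ 126 W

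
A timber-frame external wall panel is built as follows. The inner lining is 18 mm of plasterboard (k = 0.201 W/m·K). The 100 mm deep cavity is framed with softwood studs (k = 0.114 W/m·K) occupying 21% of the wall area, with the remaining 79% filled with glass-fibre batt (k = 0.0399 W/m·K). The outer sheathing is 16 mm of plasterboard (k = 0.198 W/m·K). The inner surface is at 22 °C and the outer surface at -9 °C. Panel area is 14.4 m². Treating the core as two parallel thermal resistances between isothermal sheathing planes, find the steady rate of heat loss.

Sheathing layers in series; stud and cavity paths in parallel between them.
R_inner = 0.018/(0.201×14.4) = 0.006219 K/W
R_stud  = 0.1/(0.114×0.21×14.4) = 0.2901 K/W
R_cav   = 0.1/(0.0399×0.79×14.4) = 0.2203 K/W
1/R_core = 1/R_stud + 1/R_cav → R_core = 0.1252 K/W
R_outer = 0.016/(0.198×14.4) = 0.005612 K/W
R_total = 0.137 K/W
Q = ΔT/R_total = 31/0.137

Q ≈ 226 W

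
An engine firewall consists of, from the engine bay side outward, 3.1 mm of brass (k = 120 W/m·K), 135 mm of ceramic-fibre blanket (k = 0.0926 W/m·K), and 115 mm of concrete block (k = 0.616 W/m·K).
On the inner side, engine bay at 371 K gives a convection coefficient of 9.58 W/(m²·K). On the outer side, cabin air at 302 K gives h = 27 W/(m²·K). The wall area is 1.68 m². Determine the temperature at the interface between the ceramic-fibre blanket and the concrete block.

T ≈ 311 K

Model the wall as resistances in series:
R_inner film = 1/(h_i·A) = 1/(9.58×1.68) = 0.06213 K/W
R_brass = L/(kA) = 0.0031/(120×1.68) = 1.538×10^-5 K/W
R_ceramic-fibre blanket = L/(kA) = 0.135/(0.0926×1.68) = 0.8678 K/W
R_concrete block = L/(kA) = 0.115/(0.616×1.68) = 0.1111 K/W
R_outer film = 1/(h_o·A) = 1/(27×1.68) = 0.02205 K/W
R_total = 1.063 K/W;  Q = ΔT/R_total = 69/1.063 = 64.9 W
T_interface = T_inner − Q·ΣR(inner→interface) = 371 − 64.9×0.9299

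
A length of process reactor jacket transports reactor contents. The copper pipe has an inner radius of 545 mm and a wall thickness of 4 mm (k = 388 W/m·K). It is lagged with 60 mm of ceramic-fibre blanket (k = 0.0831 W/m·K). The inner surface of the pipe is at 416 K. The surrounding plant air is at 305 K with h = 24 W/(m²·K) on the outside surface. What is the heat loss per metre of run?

Radial resistances (cylindrical: R_cond = ln(r_o/r_i)/(2πkL), R_conv = 1/(h·2πrL)):
R_copper pipe wall = ln(549/545)/(2π×388×1) = 3×10^-6 K/W
R_ceramic-fibre blanket = ln(609/549)/(2π×0.0831×1) = 0.1986 K/W
R_outer film = 1/(h_o·2πr_oL) = 1/(24×2π×0.609×1) = 0.01089 K/W
R_total = 0.2095 K/W
Q = ΔT/R_total = 111/0.2095

q′ ≈ 530 W/m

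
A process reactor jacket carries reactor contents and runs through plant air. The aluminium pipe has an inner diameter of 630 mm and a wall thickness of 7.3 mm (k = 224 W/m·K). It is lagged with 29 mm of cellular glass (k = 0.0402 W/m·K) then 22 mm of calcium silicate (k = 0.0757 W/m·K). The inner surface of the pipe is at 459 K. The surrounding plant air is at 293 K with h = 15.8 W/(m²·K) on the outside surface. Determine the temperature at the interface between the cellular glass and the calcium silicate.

T ≈ 345 K

Per-layer cylindrical resistances, series-summed:
R_aluminium pipe wall = ln(322.3/315)/(2π×224×1) = 1.628×10^-5 K/W
R_cellular glass = ln(351.3/322.3)/(2π×0.0402×1) = 0.3411 K/W
R_calcium silicate = ln(373.3/351.3)/(2π×0.0757×1) = 0.1277 K/W
R_outer film = 1/(h_o·2πr_oL) = 1/(15.8×2π×0.3733×1) = 0.02698 K/W
R_total = 0.4958 K/W
Q = ΔT/R_total = 166/0.4958
Q = 335 W/m
T_interface = T_inner − Q·ΣR(inner→interface) = 459 − 335×0.3411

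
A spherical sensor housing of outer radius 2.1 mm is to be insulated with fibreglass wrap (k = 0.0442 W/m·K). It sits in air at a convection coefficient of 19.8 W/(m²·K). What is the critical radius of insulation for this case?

r_cr ≈ 4.46 mm

For a sphere r_cr = 2k/h = 2×0.0442/19.8
r_cr = 4.46 mm; since the bare radius (2.1 mm) is below r_cr, adding a thin layer of insulation will *increase* heat loss.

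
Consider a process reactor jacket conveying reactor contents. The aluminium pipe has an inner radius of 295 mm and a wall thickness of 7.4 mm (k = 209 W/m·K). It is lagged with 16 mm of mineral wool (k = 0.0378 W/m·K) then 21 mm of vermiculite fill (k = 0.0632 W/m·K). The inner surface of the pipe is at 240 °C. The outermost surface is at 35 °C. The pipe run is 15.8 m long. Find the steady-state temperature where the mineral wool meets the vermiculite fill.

T ≈ 122 °C

Radial resistances (cylindrical: R_cond = ln(r_o/r_i)/(2πkL), R_conv = 1/(h·2πrL)):
R_aluminium pipe wall = ln(302.4/295)/(2π×209×15.8) = 1.194×10^-6 K/W
R_mineral wool = ln(318.4/302.4)/(2π×0.0378×15.8) = 0.01374 K/W
R_vermiculite fill = ln(339.4/318.4)/(2π×0.0632×15.8) = 0.01018 K/W
R_total = 0.02392 K/W
Q = ΔT/R_total = 205/0.02392
Q = 8570 W
T_interface = T_inner − Q·ΣR(inner→interface) = 240 − 8570×0.01374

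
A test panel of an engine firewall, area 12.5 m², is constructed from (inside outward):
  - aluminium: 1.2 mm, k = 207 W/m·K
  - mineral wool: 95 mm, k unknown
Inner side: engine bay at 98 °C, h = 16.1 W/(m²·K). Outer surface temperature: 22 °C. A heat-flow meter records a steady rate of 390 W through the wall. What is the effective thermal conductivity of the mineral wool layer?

k ≈ 0.04 W/(m·K)

Treating each layer as a thermal resistance in series:
R_inner film = 1/(h_i·A) = 1/(16.1×12.5) = 0.004969 K/W
R_aluminium = L/(kA) = 0.0012/(207×12.5) = 4.638×10^-7 K/W
Sum of known resistances R_other = 0.004969 K/W
Total R = ΔT/Q = 76/390 = 0.1949 K/W
R_mineral wool = R_total − R_other = 0.1899 K/W
k = L/(R·A) = 0.095/(0.1899×12.5)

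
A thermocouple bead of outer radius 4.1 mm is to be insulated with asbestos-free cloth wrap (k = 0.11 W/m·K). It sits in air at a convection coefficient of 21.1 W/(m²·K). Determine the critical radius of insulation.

For a sphere r_cr = 2k/h = 2×0.11/21.1
r_cr = 10.4 mm; since the bare radius (4.1 mm) is below r_cr, adding a thin layer of insulation will *increase* heat loss.

r_cr ≈ 10.4 mm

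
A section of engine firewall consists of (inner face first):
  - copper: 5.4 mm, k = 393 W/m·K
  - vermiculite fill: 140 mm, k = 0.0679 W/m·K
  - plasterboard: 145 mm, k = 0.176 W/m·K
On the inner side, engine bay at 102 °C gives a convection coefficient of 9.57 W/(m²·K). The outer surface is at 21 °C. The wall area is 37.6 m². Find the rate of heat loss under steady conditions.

Model the wall as resistances in series:
R_inner film = 1/(h_i·A) = 1/(9.57×37.6) = 0.002779 K/W
R_copper = L/(kA) = 0.0054/(393×37.6) = 3.654×10^-7 K/W
R_vermiculite fill = L/(kA) = 0.14/(0.0679×37.6) = 0.05484 K/W
R_plasterboard = L/(kA) = 0.145/(0.176×37.6) = 0.02191 K/W
R_total = 0.07953 K/W
Q = ΔT / R_total = 81 / 0.07953

Q ≈ 1020 W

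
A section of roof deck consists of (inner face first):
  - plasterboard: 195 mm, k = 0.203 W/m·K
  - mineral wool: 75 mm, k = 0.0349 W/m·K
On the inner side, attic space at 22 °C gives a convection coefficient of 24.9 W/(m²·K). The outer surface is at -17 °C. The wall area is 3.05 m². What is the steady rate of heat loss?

Using the resistance-network approach (series):
R_inner film = 1/(h_i·A) = 1/(24.9×3.05) = 0.01317 K/W
R_plasterboard = L/(kA) = 0.195/(0.203×3.05) = 0.3149 K/W
R_mineral wool = L/(kA) = 0.075/(0.0349×3.05) = 0.7046 K/W
R_total = 1.033 K/W
Q = ΔT / R_total = 39 / 1.033

Q ≈ 37.8 W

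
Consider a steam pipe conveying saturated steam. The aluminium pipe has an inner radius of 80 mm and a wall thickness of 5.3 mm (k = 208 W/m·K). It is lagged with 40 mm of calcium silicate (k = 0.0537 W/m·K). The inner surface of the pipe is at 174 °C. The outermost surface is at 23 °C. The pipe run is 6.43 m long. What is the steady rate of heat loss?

Q ≈ 852 W

Per-layer cylindrical resistances, series-summed:
R_aluminium pipe wall = ln(85.3/80)/(2π×208×6.43) = 7.634×10^-6 K/W
R_calcium silicate = ln(125.3/85.3)/(2π×0.0537×6.43) = 0.1772 K/W
R_total = 0.1773 K/W
Q = ΔT/R_total = 151/0.1773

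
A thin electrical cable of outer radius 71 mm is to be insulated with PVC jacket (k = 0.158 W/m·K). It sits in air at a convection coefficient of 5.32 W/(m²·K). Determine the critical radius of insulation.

For a cylinder r_cr = k/h = 0.158/5.32
r_cr = 29.7 mm; since the bare radius (71 mm) is above r_cr, any added insulation will reduce heat loss.

r_cr ≈ 29.7 mm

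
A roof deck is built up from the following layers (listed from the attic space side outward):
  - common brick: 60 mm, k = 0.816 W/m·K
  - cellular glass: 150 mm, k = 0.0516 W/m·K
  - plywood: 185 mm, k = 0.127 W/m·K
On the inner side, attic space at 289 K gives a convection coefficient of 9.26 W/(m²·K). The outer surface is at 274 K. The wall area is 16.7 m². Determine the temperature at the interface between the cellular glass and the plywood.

Treating each layer as a thermal resistance in series:
R_inner film = 1/(h_i·A) = 1/(9.26×16.7) = 0.006467 K/W
R_common brick = L/(kA) = 0.06/(0.816×16.7) = 0.004403 K/W
R_cellular glass = L/(kA) = 0.15/(0.0516×16.7) = 0.1741 K/W
R_plywood = L/(kA) = 0.185/(0.127×16.7) = 0.08723 K/W
R_total = 0.2722 K/W;  Q = ΔT/R_total = 15/0.2722 = 55.11 W
T_interface = T_inner − Q·ΣR(inner→interface) = 289 − 55.1×0.1849

T ≈ 279 K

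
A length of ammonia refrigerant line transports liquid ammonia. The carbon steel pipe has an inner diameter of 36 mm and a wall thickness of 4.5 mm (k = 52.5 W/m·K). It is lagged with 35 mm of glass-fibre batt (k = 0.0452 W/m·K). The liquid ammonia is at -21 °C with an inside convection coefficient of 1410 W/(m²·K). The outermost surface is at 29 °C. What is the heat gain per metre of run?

Treating each annulus and film as a series resistance:
R_inner film = 1/(h_i·2πr₁L) = 1/(1410×2π×0.018×1) = 0.006271 K/W
R_carbon steel pipe wall = ln(22.5/18)/(2π×52.5×1) = 6.765×10^-4 K/W
R_glass-fibre batt = ln(57.5/22.5)/(2π×0.0452×1) = 3.304 K/W
R_total = 3.311 K/W
Q = ΔT/R_total = 50/3.311

q′ ≈ 15.1 W/m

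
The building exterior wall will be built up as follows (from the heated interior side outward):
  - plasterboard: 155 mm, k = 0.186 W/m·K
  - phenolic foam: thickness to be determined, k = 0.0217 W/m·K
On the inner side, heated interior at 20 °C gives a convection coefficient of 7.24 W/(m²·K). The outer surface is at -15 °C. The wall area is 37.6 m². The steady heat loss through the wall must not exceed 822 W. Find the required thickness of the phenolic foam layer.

L ≈ 13.7 mm

Using the resistance-network approach (series):
R_inner film = 1/(h_i·A) = 1/(7.24×37.6) = 0.003673 K/W
R_plasterboard = L/(kA) = 0.155/(0.186×37.6) = 0.02216 K/W
Sum of the known resistances R_other = 0.02584 K/W
Required total resistance R_tot = ΔT/Q_allow = 35/822 = 0.04258 K/W
R_phenolic foam = R_tot − R_other = 0.01674 K/W
L = R·k·A = 0.01674×0.0217×37.6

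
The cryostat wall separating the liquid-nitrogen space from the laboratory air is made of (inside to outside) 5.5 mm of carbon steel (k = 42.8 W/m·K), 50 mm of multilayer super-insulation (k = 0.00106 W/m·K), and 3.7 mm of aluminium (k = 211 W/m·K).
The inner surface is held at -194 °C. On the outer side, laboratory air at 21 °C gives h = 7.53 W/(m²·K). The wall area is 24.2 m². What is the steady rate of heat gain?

Using the resistance-network approach (series):
R_carbon steel = L/(kA) = 0.0055/(42.8×24.2) = 5.31×10^-6 K/W
R_multilayer super-insulation = L/(kA) = 0.05/(0.00106×24.2) = 1.949 K/W
R_aluminium = L/(kA) = 0.0037/(211×24.2) = 7.246×10^-7 K/W
R_outer film = 1/(h_o·A) = 1/(7.53×24.2) = 0.005488 K/W
R_total = 1.955 K/W
Q = ΔT / R_total = 215 / 1.955

Q ≈ 110 W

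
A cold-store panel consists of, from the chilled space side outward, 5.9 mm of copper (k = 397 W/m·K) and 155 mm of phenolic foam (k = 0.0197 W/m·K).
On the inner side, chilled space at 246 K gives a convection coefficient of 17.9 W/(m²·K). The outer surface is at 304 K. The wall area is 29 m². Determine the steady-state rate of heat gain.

Q ≈ 212 W

Treating each layer as a thermal resistance in series:
R_inner film = 1/(h_i·A) = 1/(17.9×29) = 0.001926 K/W
R_copper = L/(kA) = 0.0059/(397×29) = 5.125×10^-7 K/W
R_phenolic foam = L/(kA) = 0.155/(0.0197×29) = 0.2713 K/W
R_total = 0.2732 K/W
Q = ΔT / R_total = 58 / 0.2732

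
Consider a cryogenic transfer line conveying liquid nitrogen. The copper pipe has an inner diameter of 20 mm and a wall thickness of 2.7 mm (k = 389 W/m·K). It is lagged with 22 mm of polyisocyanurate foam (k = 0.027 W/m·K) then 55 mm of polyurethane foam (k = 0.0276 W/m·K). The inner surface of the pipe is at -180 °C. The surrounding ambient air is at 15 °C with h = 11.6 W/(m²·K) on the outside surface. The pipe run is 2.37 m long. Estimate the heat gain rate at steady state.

Q ≈ 40 W

Radial resistances (cylindrical: R_cond = ln(r_o/r_i)/(2πkL), R_conv = 1/(h·2πrL)):
R_copper pipe wall = ln(12.7/10)/(2π×389×2.37) = 4.126×10^-5 K/W
R_polyisocyanurate foam = ln(34.7/12.7)/(2π×0.027×2.37) = 2.5 K/W
R_polyurethane foam = ln(89.7/34.7)/(2π×0.0276×2.37) = 2.311 K/W
R_outer film = 1/(h_o·2πr_oL) = 1/(11.6×2π×0.0897×2.37) = 0.06454 K/W
R_total = 4.875 K/W
Q = ΔT/R_total = 195/4.875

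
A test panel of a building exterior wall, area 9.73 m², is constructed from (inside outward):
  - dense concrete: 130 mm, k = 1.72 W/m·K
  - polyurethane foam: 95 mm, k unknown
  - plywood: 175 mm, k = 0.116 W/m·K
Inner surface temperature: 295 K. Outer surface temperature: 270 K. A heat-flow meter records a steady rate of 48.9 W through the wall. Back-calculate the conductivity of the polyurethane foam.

Treating each layer as a thermal resistance in series:
R_dense concrete = L/(kA) = 0.13/(1.72×9.73) = 0.007768 K/W
R_plywood = L/(kA) = 0.175/(0.116×9.73) = 0.155 K/W
Sum of known resistances R_other = 0.1628 K/W
Total R = ΔT/Q = 25/48.9 = 0.5112 K/W
R_polyurethane foam = R_total − R_other = 0.3484 K/W
k = L/(R·A) = 0.095/(0.3484×9.73)

k ≈ 0.028 W/(m·K)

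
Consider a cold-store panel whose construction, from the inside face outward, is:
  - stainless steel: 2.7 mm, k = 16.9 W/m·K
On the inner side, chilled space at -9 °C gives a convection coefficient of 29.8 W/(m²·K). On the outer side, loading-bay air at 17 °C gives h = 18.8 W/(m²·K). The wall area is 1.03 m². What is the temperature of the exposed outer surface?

T ≈ 1.09 °C

Model the wall as resistances in series:
R_inner film = 1/(h_i·A) = 1/(29.8×1.03) = 0.03258 K/W
R_stainless steel = L/(kA) = 0.0027/(16.9×1.03) = 1.551×10^-4 K/W
R_outer film = 1/(h_o·A) = 1/(18.8×1.03) = 0.05164 K/W
R_total = 0.08438 K/W;  Q = ΔT/R_total = 26/0.08438 = 308.1 W
T_interface = T_inner + Q·ΣR(inner→interface) = -9 + 308×0.03273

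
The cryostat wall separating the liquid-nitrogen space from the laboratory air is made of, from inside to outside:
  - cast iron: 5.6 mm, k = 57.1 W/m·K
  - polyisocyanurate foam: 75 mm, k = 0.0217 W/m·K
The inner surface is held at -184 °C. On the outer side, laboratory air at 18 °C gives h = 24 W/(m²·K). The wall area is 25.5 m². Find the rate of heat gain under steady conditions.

Q ≈ 1470 W

Thermal resistances in series:
R_cast iron = L/(kA) = 0.0056/(57.1×25.5) = 3.846×10^-6 K/W
R_polyisocyanurate foam = L/(kA) = 0.075/(0.0217×25.5) = 0.1355 K/W
R_outer film = 1/(h_o·A) = 1/(24×25.5) = 0.001634 K/W
R_total = 0.1372 K/W
Q = ΔT / R_total = 202 / 0.1372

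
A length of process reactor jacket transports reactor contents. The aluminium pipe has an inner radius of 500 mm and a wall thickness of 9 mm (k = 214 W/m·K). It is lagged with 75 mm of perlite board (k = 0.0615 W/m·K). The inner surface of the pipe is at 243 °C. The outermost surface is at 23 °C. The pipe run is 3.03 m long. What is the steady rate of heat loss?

Per-layer cylindrical resistances, series-summed:
R_aluminium pipe wall = ln(509/500)/(2π×214×3.03) = 4.379×10^-6 K/W
R_perlite board = ln(584/509)/(2π×0.0615×3.03) = 0.1174 K/W
R_total = 0.1174 K/W
Q = ΔT/R_total = 220/0.1174

Q ≈ 1870 W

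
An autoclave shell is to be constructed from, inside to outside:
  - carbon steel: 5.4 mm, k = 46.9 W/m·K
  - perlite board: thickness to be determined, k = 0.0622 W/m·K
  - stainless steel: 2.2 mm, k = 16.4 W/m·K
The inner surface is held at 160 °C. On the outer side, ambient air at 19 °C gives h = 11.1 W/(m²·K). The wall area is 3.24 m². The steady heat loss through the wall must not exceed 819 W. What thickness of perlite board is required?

Using the resistance-network approach (series):
R_carbon steel = L/(kA) = 0.0054/(46.9×3.24) = 3.554×10^-5 K/W
R_stainless steel = L/(kA) = 0.0022/(16.4×3.24) = 4.14×10^-5 K/W
R_outer film = 1/(h_o·A) = 1/(11.1×3.24) = 0.02781 K/W
Sum of the known resistances R_other = 0.02788 K/W
Required total resistance R_tot = ΔT/Q_allow = 141/819 = 0.1722 K/W
R_perlite board = R_tot − R_other = 0.1443 K/W
L = R·k·A = 0.1443×0.0622×3.24

L ≈ 29.1 mm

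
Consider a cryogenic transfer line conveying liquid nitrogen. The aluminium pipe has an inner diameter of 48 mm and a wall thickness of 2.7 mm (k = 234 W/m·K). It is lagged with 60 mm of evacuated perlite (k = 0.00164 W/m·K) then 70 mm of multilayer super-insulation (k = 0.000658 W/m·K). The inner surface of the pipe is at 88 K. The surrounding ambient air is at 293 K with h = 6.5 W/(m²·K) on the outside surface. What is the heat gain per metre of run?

For a radial system each layer contributes R = ln(r_out/r_in)/(2πkL); films add R = 1/(hA).
R_aluminium pipe wall = ln(26.7/24)/(2π×234×1) = 7.251×10^-5 K/W
R_evacuated perlite = ln(86.7/26.7)/(2π×0.00164×1) = 114.3 K/W
R_multilayer super-insulation = ln(156.7/86.7)/(2π×0.000658×1) = 143.2 K/W
R_outer film = 1/(h_o·2πr_oL) = 1/(6.5×2π×0.1567×1) = 0.1563 K/W
R_total = 257.6 K/W
Q = ΔT/R_total = 205/257.6

q′ ≈ 0.796 W/m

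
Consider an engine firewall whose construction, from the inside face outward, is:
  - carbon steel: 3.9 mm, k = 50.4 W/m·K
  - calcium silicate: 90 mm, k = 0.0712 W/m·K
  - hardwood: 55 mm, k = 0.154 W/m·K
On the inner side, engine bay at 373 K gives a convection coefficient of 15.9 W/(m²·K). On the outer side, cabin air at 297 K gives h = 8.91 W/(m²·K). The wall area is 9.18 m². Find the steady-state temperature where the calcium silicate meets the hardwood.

Using the resistance-network approach (series):
R_inner film = 1/(h_i·A) = 1/(15.9×9.18) = 0.006851 K/W
R_carbon steel = L/(kA) = 0.0039/(50.4×9.18) = 8.429×10^-6 K/W
R_calcium silicate = L/(kA) = 0.09/(0.0712×9.18) = 0.1377 K/W
R_hardwood = L/(kA) = 0.055/(0.154×9.18) = 0.0389 K/W
R_outer film = 1/(h_o·A) = 1/(8.91×9.18) = 0.01223 K/W
R_total = 0.1957 K/W;  Q = ΔT/R_total = 76/0.1957 = 388.4 W
T_interface = T_inner − Q·ΣR(inner→interface) = 373 − 388×0.1446

T ≈ 317 K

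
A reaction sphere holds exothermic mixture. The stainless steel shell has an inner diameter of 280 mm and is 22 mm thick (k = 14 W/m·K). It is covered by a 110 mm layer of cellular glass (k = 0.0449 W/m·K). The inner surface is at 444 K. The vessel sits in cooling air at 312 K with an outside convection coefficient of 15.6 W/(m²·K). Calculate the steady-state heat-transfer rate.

For a spherical shell R = (1/r₁ − 1/r₂)/(4πk); film R = 1/(h·4πr²). In series:
R_stainless steel shell = (1/0.14 − 1/0.162)/(4π×14) = 0.005514 K/W
R_cellular glass = (1/0.162 − 1/0.272)/(4π×0.0449) = 4.424 K/W
R_outer film = 1/(h·4πr_o²) = 1/(15.6×4π×0.272²) = 0.06895 K/W
R_total = 4.499 K/W
Q = ΔT/R_total = 132/4.499

Q ≈ 29.3 W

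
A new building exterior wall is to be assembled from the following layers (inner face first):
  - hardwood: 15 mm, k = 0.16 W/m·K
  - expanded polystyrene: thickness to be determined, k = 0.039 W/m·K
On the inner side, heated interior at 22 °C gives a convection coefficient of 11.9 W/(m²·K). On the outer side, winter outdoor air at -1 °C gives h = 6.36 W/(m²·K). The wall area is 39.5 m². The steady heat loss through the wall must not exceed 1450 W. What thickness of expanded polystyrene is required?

Model the wall as resistances in series:
R_inner film = 1/(h_i·A) = 1/(11.9×39.5) = 0.002127 K/W
R_hardwood = L/(kA) = 0.015/(0.16×39.5) = 0.002373 K/W
R_outer film = 1/(h_o·A) = 1/(6.36×39.5) = 0.003981 K/W
Sum of the known resistances R_other = 0.008481 K/W
Required total resistance R_tot = ΔT/Q_allow = 23/1450 = 0.01586 K/W
R_expanded polystyrene = R_tot − R_other = 0.007381 K/W
L = R·k·A = 0.007381×0.039×39.5

L ≈ 11.4 mm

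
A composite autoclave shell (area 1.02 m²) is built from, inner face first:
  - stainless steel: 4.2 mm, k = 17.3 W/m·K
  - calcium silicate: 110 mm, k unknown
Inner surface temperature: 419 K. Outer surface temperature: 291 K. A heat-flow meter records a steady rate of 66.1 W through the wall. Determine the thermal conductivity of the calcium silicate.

k ≈ 0.0557 W/(m·K)

Model the wall as resistances in series:
R_stainless steel = L/(kA) = 0.0042/(17.3×1.02) = 2.38×10^-4 K/W
Sum of known resistances R_other = 2.38×10^-4 K/W
Total R = ΔT/Q = 128/66.1 = 1.936 K/W
R_calcium silicate = R_total − R_other = 1.936 K/W
k = L/(R·A) = 0.11/(1.936×1.02)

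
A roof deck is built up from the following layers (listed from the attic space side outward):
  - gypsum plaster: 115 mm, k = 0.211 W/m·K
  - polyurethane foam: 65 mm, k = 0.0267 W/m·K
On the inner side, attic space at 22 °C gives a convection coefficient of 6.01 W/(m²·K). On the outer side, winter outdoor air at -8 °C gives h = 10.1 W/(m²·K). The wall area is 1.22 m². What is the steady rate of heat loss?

Series thermal resistances:
R_inner film = 1/(h_i·A) = 1/(6.01×1.22) = 0.1364 K/W
R_gypsum plaster = L/(kA) = 0.115/(0.211×1.22) = 0.4467 K/W
R_polyurethane foam = L/(kA) = 0.065/(0.0267×1.22) = 1.995 K/W
R_outer film = 1/(h_o·A) = 1/(10.1×1.22) = 0.08116 K/W
R_total = 2.66 K/W
Q = ΔT / R_total = 30 / 2.66

Q ≈ 11.3 W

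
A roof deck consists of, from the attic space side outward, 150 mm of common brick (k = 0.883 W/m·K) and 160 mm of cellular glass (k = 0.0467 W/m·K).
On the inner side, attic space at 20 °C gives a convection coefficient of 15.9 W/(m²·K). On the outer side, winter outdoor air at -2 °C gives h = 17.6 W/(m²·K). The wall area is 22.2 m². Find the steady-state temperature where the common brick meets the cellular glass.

Series thermal resistances:
R_inner film = 1/(h_i·A) = 1/(15.9×22.2) = 0.002833 K/W
R_common brick = L/(kA) = 0.15/(0.883×22.2) = 0.007652 K/W
R_cellular glass = L/(kA) = 0.16/(0.0467×22.2) = 0.1543 K/W
R_outer film = 1/(h_o·A) = 1/(17.6×22.2) = 0.002559 K/W
R_total = 0.1674 K/W;  Q = ΔT/R_total = 22/0.1674 = 131.4 W
T_interface = T_inner − Q·ΣR(inner→interface) = 20 − 131×0.01049

T ≈ 18.6 °C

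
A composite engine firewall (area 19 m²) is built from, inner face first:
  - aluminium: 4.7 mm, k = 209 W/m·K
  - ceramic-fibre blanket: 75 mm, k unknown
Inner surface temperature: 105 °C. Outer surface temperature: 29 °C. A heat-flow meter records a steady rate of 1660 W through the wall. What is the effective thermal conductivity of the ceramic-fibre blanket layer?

Thermal resistances in series:
R_aluminium = L/(kA) = 0.0047/(209×19) = 1.184×10^-6 K/W
Sum of known resistances R_other = 1.184×10^-6 K/W
Total R = ΔT/Q = 76/1660 = 0.04578 K/W
R_ceramic-fibre blanket = R_total − R_other = 0.04578 K/W
k = L/(R·A) = 0.075/(0.04578×19)

k ≈ 0.0862 W/(m·K)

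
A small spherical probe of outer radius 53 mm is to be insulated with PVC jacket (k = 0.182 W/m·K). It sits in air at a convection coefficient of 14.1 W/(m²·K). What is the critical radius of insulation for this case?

For a sphere r_cr = 2k/h = 2×0.182/14.1
r_cr = 25.8 mm; since the bare radius (53 mm) is above r_cr, any added insulation will reduce heat loss.

r_cr ≈ 25.8 mm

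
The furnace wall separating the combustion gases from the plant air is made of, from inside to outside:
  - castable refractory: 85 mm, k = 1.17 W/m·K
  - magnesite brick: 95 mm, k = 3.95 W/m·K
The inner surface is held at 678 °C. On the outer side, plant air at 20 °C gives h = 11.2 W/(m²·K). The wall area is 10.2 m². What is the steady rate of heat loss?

Q ≈ 36100 W

Treating each layer as a thermal resistance in series:
R_castable refractory = L/(kA) = 0.085/(1.17×10.2) = 0.007123 K/W
R_magnesite brick = L/(kA) = 0.095/(3.95×10.2) = 0.002358 K/W
R_outer film = 1/(h_o·A) = 1/(11.2×10.2) = 0.008754 K/W
R_total = 0.01823 K/W
Q = ΔT / R_total = 658 / 0.01823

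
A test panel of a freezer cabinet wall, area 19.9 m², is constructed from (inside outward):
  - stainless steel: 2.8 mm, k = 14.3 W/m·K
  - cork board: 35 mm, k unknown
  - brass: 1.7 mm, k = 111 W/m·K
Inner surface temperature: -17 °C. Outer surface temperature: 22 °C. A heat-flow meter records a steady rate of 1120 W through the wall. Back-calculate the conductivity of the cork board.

Thermal resistances in series:
R_stainless steel = L/(kA) = 0.0028/(14.3×19.9) = 9.839×10^-6 K/W
R_brass = L/(kA) = 0.0017/(111×19.9) = 7.696×10^-7 K/W
Sum of known resistances R_other = 1.061×10^-5 K/W
Total R = ΔT/Q = 39/1120 = 0.03482 K/W
R_cork board = R_total − R_other = 0.03481 K/W
k = L/(R·A) = 0.035/(0.03481×19.9)

k ≈ 0.0505 W/(m·K)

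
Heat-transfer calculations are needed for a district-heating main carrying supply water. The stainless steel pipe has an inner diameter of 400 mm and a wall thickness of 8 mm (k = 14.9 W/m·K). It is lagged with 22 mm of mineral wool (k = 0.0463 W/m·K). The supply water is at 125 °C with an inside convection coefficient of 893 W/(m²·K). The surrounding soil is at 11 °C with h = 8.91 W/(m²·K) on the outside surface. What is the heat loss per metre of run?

q′ ≈ 269 W/m

Radial resistances (cylindrical: R_cond = ln(r_o/r_i)/(2πkL), R_conv = 1/(h·2πrL)):
R_inner film = 1/(h_i·2πr₁L) = 1/(893×2π×0.2×1) = 8.911×10^-4 K/W
R_stainless steel pipe wall = ln(208/200)/(2π×14.9×1) = 4.189×10^-4 K/W
R_mineral wool = ln(230/208)/(2π×0.0463×1) = 0.3456 K/W
R_outer film = 1/(h_o·2πr_oL) = 1/(8.91×2π×0.23×1) = 0.07766 K/W
R_total = 0.4246 K/W
Q = ΔT/R_total = 114/0.4246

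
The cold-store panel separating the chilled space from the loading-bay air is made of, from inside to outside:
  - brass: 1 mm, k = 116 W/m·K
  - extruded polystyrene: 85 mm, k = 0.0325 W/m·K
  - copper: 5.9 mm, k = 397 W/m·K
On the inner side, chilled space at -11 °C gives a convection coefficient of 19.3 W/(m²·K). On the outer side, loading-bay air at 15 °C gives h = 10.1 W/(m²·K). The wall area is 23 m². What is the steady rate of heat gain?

Using the resistance-network approach (series):
R_inner film = 1/(h_i·A) = 1/(19.3×23) = 0.002253 K/W
R_brass = L/(kA) = 0.001/(116×23) = 3.748×10^-7 K/W
R_extruded polystyrene = L/(kA) = 0.085/(0.0325×23) = 0.1137 K/W
R_copper = L/(kA) = 0.0059/(397×23) = 6.462×10^-7 K/W
R_outer film = 1/(h_o·A) = 1/(10.1×23) = 0.004305 K/W
R_total = 0.1203 K/W
Q = ΔT / R_total = 26 / 0.1203

Q ≈ 216 W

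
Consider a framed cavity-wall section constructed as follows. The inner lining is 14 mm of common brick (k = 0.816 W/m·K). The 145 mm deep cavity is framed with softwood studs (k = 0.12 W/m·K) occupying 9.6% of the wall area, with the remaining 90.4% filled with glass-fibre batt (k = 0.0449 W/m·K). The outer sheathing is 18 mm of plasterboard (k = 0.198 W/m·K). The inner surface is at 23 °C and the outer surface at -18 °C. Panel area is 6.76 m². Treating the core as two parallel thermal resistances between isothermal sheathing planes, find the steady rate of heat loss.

Q ≈ 95.9 W

Sheathing layers in series; stud and cavity paths in parallel between them.
R_inner = 0.014/(0.816×6.76) = 0.002538 K/W
R_stud  = 0.145/(0.12×0.096×6.76) = 1.862 K/W
R_cav   = 0.145/(0.0449×0.904×6.76) = 0.5285 K/W
1/R_core = 1/R_stud + 1/R_cav → R_core = 0.4116 K/W
R_outer = 0.018/(0.198×6.76) = 0.01345 K/W
R_total = 0.4276 K/W
Q = ΔT/R_total = 41/0.4276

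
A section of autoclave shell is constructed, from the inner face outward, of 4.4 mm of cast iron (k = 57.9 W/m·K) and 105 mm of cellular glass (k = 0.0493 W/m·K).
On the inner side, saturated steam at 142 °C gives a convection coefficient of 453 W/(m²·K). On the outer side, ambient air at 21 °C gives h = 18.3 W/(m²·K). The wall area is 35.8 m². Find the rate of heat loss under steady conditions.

Treating each layer as a thermal resistance in series:
R_inner film = 1/(h_i·A) = 1/(453×35.8) = 6.166×10^-5 K/W
R_cast iron = L/(kA) = 0.0044/(57.9×35.8) = 2.123×10^-6 K/W
R_cellular glass = L/(kA) = 0.105/(0.0493×35.8) = 0.05949 K/W
R_outer film = 1/(h_o·A) = 1/(18.3×35.8) = 0.001526 K/W
R_total = 0.06108 K/W
Q = ΔT / R_total = 121 / 0.06108

Q ≈ 1980 W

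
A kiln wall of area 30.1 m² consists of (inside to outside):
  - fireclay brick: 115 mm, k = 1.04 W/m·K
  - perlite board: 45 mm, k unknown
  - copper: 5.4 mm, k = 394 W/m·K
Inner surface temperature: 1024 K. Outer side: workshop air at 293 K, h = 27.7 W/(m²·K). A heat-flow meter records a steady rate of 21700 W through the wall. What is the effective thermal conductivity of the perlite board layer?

Thermal resistances in series:
R_fireclay brick = L/(kA) = 0.115/(1.04×30.1) = 0.003674 K/W
R_copper = L/(kA) = 0.0054/(394×30.1) = 4.553×10^-7 K/W
R_outer film = 1/(h_o·A) = 1/(27.7×30.1) = 0.001199 K/W
Sum of known resistances R_other = 0.004873 K/W
Total R = ΔT/Q = 731/21700 = 0.03369 K/W
R_perlite board = R_total − R_other = 0.02881 K/W
k = L/(R·A) = 0.045/(0.02881×30.1)

k ≈ 0.0519 W/(m·K)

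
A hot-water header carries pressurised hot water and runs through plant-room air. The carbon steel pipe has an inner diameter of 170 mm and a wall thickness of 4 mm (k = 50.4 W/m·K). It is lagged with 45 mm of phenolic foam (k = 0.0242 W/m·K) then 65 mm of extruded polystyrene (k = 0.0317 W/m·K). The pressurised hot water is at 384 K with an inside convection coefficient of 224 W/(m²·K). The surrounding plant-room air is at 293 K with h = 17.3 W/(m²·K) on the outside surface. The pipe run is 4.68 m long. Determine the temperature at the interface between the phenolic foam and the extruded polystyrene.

Per-layer cylindrical resistances, series-summed:
R_inner film = 1/(h_i·2πr₁L) = 1/(224×2π×0.085×4.68) = 0.001786 K/W
R_carbon steel pipe wall = ln(89/85)/(2π×50.4×4.68) = 3.103×10^-5 K/W
R_phenolic foam = ln(134/89)/(2π×0.0242×4.68) = 0.575 K/W
R_extruded polystyrene = ln(199/134)/(2π×0.0317×4.68) = 0.4243 K/W
R_outer film = 1/(h_o·2πr_oL) = 1/(17.3×2π×0.199×4.68) = 0.009878 K/W
R_total = 1.011 K/W
Q = ΔT/R_total = 91/1.011
Q = 90 W
T_interface = T_inner − Q·ΣR(inner→interface) = 384 − 90×0.5769

T ≈ 332 K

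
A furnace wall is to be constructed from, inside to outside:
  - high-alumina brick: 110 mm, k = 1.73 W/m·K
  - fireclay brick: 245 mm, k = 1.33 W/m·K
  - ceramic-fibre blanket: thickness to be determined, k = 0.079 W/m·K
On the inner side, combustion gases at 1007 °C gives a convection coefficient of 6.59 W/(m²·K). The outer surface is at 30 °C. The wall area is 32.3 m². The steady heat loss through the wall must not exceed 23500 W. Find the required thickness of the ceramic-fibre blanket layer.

L ≈ 74.5 mm

Series thermal resistances:
R_inner film = 1/(h_i·A) = 1/(6.59×32.3) = 0.004698 K/W
R_high-alumina brick = L/(kA) = 0.11/(1.73×32.3) = 0.001969 K/W
R_fireclay brick = L/(kA) = 0.245/(1.33×32.3) = 0.005703 K/W
Sum of the known resistances R_other = 0.01237 K/W
Required total resistance R_tot = ΔT/Q_allow = 977/23500 = 0.04157 K/W
R_ceramic-fibre blanket = R_tot − R_other = 0.0292 K/W
L = R·k·A = 0.0292×0.079×32.3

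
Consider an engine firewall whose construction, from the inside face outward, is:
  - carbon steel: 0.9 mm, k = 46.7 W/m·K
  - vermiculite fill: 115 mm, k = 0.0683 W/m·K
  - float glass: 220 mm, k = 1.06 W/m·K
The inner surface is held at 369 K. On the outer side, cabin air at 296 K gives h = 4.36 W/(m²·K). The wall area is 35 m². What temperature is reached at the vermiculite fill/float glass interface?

Series thermal resistances:
R_carbon steel = L/(kA) = 0.0009/(46.7×35) = 5.506×10^-7 K/W
R_vermiculite fill = L/(kA) = 0.115/(0.0683×35) = 0.04811 K/W
R_float glass = L/(kA) = 0.22/(1.06×35) = 0.00593 K/W
R_outer film = 1/(h_o·A) = 1/(4.36×35) = 0.006553 K/W
R_total = 0.06059 K/W;  Q = ΔT/R_total = 73/0.06059 = 1205 W
T_interface = T_inner − Q·ΣR(inner→interface) = 369 − 1200×0.04811

T ≈ 311 K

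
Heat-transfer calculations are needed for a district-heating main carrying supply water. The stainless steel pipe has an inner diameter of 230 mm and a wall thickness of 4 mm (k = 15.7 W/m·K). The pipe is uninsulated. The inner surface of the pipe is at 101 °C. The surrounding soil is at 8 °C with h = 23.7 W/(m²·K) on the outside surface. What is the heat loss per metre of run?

q′ ≈ 1640 W/m

Treating each annulus and film as a series resistance:
R_stainless steel pipe wall = ln(119/115)/(2π×15.7×1) = 3.466×10^-4 K/W
R_outer film = 1/(h_o·2πr_oL) = 1/(23.7×2π×0.119×1) = 0.05643 K/W
R_total = 0.05678 K/W
Q = ΔT/R_total = 93/0.05678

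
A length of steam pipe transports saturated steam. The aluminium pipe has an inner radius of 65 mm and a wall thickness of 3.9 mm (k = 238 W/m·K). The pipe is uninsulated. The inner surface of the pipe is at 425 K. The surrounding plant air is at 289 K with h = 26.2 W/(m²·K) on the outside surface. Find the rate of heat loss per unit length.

For a radial system each layer contributes R = ln(r_out/r_in)/(2πkL); films add R = 1/(hA).
R_aluminium pipe wall = ln(68.9/65)/(2π×238×1) = 3.897×10^-5 K/W
R_outer film = 1/(h_o·2πr_oL) = 1/(26.2×2π×0.0689×1) = 0.08817 K/W
R_total = 0.0882 K/W
Q = ΔT/R_total = 136/0.0882

q′ ≈ 1540 W/m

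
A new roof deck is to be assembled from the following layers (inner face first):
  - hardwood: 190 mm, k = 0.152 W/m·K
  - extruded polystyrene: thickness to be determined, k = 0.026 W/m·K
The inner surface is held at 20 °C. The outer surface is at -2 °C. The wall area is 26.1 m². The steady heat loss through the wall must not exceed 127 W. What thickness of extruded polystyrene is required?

L ≈ 85.1 mm

Model the wall as resistances in series:
R_hardwood = L/(kA) = 0.19/(0.152×26.1) = 0.04789 K/W
Sum of the known resistances R_other = 0.04789 K/W
Required total resistance R_tot = ΔT/Q_allow = 22/127 = 0.1732 K/W
R_extruded polystyrene = R_tot − R_other = 0.1253 K/W
L = R·k·A = 0.1253×0.026×26.1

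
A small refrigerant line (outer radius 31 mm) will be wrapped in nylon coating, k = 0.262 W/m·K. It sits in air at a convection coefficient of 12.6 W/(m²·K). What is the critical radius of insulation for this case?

r_cr ≈ 20.8 mm

For a cylinder r_cr = k/h = 0.262/12.6
r_cr = 20.8 mm; since the bare radius (31 mm) is above r_cr, any added insulation will reduce heat loss.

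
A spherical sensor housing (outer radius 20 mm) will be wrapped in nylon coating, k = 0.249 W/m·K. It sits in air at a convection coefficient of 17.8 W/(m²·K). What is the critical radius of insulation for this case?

For a sphere r_cr = 2k/h = 2×0.249/17.8
r_cr = 28 mm; since the bare radius (20 mm) is below r_cr, adding a thin layer of insulation will *increase* heat loss.

r_cr ≈ 28 mm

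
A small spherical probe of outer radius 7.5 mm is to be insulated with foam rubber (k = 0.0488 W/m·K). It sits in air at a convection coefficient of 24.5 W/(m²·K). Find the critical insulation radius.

For a sphere r_cr = 2k/h = 2×0.0488/24.5
r_cr = 3.98 mm; since the bare radius (7.5 mm) is above r_cr, any added insulation will reduce heat loss.

r_cr ≈ 3.98 mm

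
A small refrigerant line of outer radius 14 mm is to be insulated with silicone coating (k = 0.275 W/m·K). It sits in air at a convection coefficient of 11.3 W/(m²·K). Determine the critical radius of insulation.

For a cylinder r_cr = k/h = 0.275/11.3
r_cr = 24.3 mm; since the bare radius (14 mm) is below r_cr, adding a thin layer of insulation will *increase* heat loss.

r_cr ≈ 24.3 mm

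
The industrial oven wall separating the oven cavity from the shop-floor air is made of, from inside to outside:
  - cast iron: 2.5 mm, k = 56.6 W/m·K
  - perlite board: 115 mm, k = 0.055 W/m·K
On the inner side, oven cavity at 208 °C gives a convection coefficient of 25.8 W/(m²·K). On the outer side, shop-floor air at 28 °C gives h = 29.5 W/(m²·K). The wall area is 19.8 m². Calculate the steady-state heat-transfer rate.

Series thermal resistances:
R_inner film = 1/(h_i·A) = 1/(25.8×19.8) = 0.001958 K/W
R_cast iron = L/(kA) = 0.0025/(56.6×19.8) = 2.231×10^-6 K/W
R_perlite board = L/(kA) = 0.115/(0.055×19.8) = 0.1056 K/W
R_outer film = 1/(h_o·A) = 1/(29.5×19.8) = 0.001712 K/W
R_total = 0.1093 K/W
Q = ΔT / R_total = 180 / 0.1093

Q ≈ 1650 W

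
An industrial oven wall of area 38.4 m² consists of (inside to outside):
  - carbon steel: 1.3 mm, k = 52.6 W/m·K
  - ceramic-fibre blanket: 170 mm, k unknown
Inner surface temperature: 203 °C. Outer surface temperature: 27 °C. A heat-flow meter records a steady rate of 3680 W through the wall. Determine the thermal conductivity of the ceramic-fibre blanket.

Thermal resistances in series:
R_carbon steel = L/(kA) = 0.0013/(52.6×38.4) = 6.436×10^-7 K/W
Sum of known resistances R_other = 6.436×10^-7 K/W
Total R = ΔT/Q = 176/3680 = 0.04783 K/W
R_ceramic-fibre blanket = R_total − R_other = 0.04783 K/W
k = L/(R·A) = 0.17/(0.04783×38.4)

k ≈ 0.0926 W/(m·K)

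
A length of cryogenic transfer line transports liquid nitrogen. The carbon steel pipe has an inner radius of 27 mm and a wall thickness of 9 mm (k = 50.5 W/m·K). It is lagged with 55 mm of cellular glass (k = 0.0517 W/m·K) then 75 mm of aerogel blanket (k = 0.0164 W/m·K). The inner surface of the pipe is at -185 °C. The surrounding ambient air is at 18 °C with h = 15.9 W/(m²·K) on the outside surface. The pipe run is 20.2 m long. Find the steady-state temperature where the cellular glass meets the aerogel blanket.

T ≈ -119 °C

Per-layer cylindrical resistances, series-summed:
R_carbon steel pipe wall = ln(36/27)/(2π×50.5×20.2) = 4.488×10^-5 K/W
R_cellular glass = ln(91/36)/(2π×0.0517×20.2) = 0.1413 K/W
R_aerogel blanket = ln(166/91)/(2π×0.0164×20.2) = 0.2888 K/W
R_outer film = 1/(h_o·2πr_oL) = 1/(15.9×2π×0.166×20.2) = 0.002985 K/W
R_total = 0.4332 K/W
Q = ΔT/R_total = 203/0.4332
Q = 469 W
T_interface = T_inner + Q·ΣR(inner→interface) = -185 + 469×0.1414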